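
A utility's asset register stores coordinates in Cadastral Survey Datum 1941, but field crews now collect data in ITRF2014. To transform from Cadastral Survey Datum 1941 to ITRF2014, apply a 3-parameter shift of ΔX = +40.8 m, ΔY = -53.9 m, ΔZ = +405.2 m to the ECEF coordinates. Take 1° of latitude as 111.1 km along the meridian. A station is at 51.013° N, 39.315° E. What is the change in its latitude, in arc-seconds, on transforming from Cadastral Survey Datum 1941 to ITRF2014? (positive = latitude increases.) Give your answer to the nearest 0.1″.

Δφ = 8.3″

sin φ = 0.777289, cos φ = 0.629144, sin λ = 0.633583, cos λ = 0.773674.
North component: ΔN = −sin φ cos λ·ΔX − sin φ sin λ·ΔY + cos φ·ΔZ = −(0.777289)(0.773674)(40.8) − (0.777289)(0.633583)(-53.9) + (0.629144)(405.2) = 256.94 m.
1° of latitude spans 111100 m, so Δφ = 256.94 / 111100 × 3600 = 8.326″.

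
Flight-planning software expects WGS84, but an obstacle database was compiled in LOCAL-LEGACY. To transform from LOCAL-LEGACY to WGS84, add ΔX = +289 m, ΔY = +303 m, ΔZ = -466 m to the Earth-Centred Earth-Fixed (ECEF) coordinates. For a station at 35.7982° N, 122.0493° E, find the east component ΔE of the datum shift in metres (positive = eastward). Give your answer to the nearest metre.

ΔE = -406 m

The local east axis at (φ, λ) is (−sin λ, cos λ, 0), so ΔE = −sin(122.0493°)·289 + cos(122.0493°)·303 = -405.74 m.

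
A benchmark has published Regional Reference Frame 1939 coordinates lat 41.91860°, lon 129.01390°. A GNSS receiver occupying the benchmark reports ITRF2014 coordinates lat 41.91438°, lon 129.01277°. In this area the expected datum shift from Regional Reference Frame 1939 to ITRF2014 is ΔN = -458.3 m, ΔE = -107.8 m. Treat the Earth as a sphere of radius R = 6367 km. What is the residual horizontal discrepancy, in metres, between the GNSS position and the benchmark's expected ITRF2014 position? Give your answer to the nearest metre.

Observed coordinate differences: Δφ = -0.00422°, Δλ = -0.00113°.
Converting to metres (1° lat = 111125 m, cos φ = 0.744095): observed ΔN = -468.9 m, observed ΔE = -93.4 m.
Subtracting the expected shift leaves a residual of -468.9 − (-458.3) = -10.6 m north and -93.4 − (-107.8) = 14.4 m east.
Residual distance = √((-10.6)² + 14.4²) = 17.9 m.

18 m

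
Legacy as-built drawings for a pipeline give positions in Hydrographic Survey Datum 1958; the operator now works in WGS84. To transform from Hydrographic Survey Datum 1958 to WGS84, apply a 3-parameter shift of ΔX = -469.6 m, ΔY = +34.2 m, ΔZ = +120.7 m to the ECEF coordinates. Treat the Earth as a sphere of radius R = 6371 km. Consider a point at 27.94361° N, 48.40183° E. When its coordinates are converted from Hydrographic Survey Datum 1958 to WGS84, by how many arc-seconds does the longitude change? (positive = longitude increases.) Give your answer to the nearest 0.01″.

Δλ = 13.70″

sin φ = 0.468602, cos φ = 0.883409, sin λ = 0.747819, cos λ = 0.663902.
East component: ΔE = −sin λ·ΔX + cos λ·ΔY = −(0.747819)(-469.6) + (0.663902)(34.2) = 373.88 m.
1° of latitude spans πR/180 = 111195 m; at latitude φ, 1° of longitude spans that × cos φ = 98230.6 m, so Δλ = 373.88 / 98230.6 × 3600 = 13.702″.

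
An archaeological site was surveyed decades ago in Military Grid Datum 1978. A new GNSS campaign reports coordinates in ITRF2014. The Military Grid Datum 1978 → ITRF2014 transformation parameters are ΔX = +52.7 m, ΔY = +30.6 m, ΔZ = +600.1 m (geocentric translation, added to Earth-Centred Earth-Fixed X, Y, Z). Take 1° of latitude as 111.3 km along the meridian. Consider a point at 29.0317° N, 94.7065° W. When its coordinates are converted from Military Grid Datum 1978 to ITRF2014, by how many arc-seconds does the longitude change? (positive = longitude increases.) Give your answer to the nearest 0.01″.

sin φ = 0.485293, cos φ = 0.874351, sin λ = -0.996628, cos λ = -0.082052.
East component: ΔE = −sin λ·ΔX + cos λ·ΔY = −(-0.996628)(52.7) + (-0.082052)(30.6) = 50.01 m.
1° of latitude spans 111300 m; at latitude φ, 1° of longitude spans that × cos φ = 97315.3 m, so Δλ = 50.01 / 97315.3 × 3600 = 1.850″.

Δλ = 1.85″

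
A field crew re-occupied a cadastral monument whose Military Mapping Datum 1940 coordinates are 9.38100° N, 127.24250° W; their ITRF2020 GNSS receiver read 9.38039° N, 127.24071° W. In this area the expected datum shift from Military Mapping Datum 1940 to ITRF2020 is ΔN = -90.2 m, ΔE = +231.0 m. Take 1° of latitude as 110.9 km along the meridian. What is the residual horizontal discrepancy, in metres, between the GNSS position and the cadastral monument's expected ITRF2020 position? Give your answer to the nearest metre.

42 m

Observed coordinate differences: Δφ = -0.00061°, Δλ = +0.00179°.
Converting to metres (1° lat = 110900 m, cos φ = 0.986626): observed ΔN = -67.6 m, observed ΔE = 195.9 m.
Subtracting the expected shift leaves a residual of -67.6 − (-90.2) = 22.6 m north and 195.9 − (231.0) = -35.1 m east.
Residual distance = √(22.6² + (-35.1)²) = 41.8 m.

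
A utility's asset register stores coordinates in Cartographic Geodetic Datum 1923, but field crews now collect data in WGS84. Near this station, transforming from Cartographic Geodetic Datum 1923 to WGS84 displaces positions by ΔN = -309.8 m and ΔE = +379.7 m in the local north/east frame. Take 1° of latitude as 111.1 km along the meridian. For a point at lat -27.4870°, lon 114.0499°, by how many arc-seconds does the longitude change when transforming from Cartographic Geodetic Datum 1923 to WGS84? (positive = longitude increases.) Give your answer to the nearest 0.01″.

Δλ = 13.87″

At latitude -27.4870°, cos φ = 0.887116.
1° of longitude at this latitude = 111.1 × cos φ = 98.56 km, so Δλ = 379.7 / 98558.5 = 0.0038525° = 13.869″.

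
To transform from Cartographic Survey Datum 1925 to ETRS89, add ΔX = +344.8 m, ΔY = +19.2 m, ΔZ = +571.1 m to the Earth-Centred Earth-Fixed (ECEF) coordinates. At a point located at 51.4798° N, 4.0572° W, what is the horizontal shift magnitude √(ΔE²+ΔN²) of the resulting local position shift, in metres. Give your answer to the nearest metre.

The local east axis at (φ, λ) is (−sin λ, cos λ, 0), so ΔE = −sin(-4.0572°)·344.8 + cos(-4.0572°)·19.2 = 43.55 m.
The local north axis is (−sin φ cos λ, −sin φ sin λ, cos φ), giving ΔN = -269.092 + 1.063 + 355.676 = 87.65 m.
Horizontal magnitude = √(ΔE² + ΔN²) = √(43.55² + 87.65²) = 97.87 m.

98 m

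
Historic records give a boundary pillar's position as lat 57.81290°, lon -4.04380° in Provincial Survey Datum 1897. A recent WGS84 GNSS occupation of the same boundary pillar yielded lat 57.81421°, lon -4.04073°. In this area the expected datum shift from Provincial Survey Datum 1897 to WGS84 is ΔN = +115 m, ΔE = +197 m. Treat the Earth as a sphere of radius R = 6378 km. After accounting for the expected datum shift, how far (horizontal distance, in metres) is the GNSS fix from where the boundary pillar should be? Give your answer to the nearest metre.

34 m

Observed coordinate differences: Δφ = +0.00131°, Δλ = +0.00307°.
Converting to metres (1° lat = 111317 m, cos φ = 0.532686): observed ΔN = 145.8 m, observed ΔE = 182.0 m.
Subtracting the expected shift leaves a residual of 145.8 − (115) = 30.8 m north and 182.0 − (197) = -15.0 m east.
Residual distance = √(30.8² + (-15.0)²) = 34.3 m.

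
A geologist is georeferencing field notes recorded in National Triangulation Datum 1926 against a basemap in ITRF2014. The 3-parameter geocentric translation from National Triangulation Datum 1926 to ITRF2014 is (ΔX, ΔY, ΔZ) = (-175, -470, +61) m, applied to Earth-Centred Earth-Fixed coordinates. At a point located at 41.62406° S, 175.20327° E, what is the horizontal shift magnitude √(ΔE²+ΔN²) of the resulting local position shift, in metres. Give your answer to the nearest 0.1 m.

At φ = -41.62406°, λ = 175.20327°: sin φ = -0.664240, cos φ = 0.747519, sin λ = 0.083621, cos λ = -0.996498.
ΔE = −sin λ·ΔX + cos λ·ΔY = −(0.083621)·(-175) + (-0.996498)·(-470) = 482.99 m.
ΔN = −sin φ cos λ·ΔX − sin φ sin λ·ΔY + cos φ·ΔZ = −(-0.664240)(-0.996498)(-175) − (-0.664240)(0.083621)(-470) + (0.747519)(61) = 135.33 m.
Horizontal magnitude = √(ΔE² + ΔN²) = √(482.99² + 135.33²) = 501.59 m.

501.6 m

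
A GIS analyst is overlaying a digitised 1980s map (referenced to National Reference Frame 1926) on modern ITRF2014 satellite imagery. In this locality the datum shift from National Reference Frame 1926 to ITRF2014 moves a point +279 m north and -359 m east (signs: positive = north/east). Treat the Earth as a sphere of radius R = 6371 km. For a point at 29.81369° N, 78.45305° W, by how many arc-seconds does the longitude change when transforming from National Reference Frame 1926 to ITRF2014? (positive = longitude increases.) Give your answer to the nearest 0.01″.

At latitude 29.81369°, cos φ = 0.867647.
One radian of longitude at latitude φ spans R cos φ, so Δλ = ΔE / (R cos φ) = -359.0 / (6371000 × 0.867647) = -6.4945e-05 rad = -13.396″.

Δλ = -13.40″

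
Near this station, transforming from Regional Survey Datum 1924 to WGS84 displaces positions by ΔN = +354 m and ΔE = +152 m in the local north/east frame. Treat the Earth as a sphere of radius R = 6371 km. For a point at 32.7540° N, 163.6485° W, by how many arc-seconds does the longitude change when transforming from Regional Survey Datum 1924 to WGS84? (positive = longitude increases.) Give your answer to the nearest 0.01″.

At latitude 32.7540°, cos φ = 0.841001.
One radian of longitude at latitude φ spans R cos φ, so Δλ = ΔE / (R cos φ) = 152.0 / (6371000 × 0.841001) = 2.8369e-05 rad = 5.851″.

Δλ = 5.85″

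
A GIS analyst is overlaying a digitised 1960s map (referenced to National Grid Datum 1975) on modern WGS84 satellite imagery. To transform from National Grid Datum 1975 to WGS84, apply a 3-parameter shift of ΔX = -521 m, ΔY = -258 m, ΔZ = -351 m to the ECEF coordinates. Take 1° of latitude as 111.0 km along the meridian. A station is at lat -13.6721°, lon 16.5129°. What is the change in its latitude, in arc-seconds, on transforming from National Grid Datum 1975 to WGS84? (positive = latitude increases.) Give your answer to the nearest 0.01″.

sin φ = -0.236365, cos φ = 0.971664, sin λ = 0.284231, cos λ = 0.958756.
North component: ΔN = −sin φ cos λ·ΔX − sin φ sin λ·ΔY + cos φ·ΔZ = −(-0.236365)(0.958756)(-521) − (-0.236365)(0.284231)(-258) + (0.971664)(-351) = -476.45 m.
1° of latitude spans 111000 m, so Δφ = -476.45 / 111000 × 3600 = -15.453″.

Δφ = -15.45″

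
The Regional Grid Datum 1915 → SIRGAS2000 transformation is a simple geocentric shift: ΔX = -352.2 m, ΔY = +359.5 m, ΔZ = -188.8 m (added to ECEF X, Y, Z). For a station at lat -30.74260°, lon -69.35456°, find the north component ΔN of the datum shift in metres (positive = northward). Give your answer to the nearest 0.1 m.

At φ = -30.74260°, λ = -69.35456°: sin φ = -0.511182, cos φ = 0.859472, sin λ = -0.935780, cos λ = 0.352584.
ΔN = −sin φ cos λ·ΔX − sin φ sin λ·ΔY + cos φ·ΔZ = −(-0.511182)(0.352584)(-352.2) − (-0.511182)(-0.935780)(359.5) + (0.859472)(-188.8) = -397.72 m.

ΔN = -397.7 m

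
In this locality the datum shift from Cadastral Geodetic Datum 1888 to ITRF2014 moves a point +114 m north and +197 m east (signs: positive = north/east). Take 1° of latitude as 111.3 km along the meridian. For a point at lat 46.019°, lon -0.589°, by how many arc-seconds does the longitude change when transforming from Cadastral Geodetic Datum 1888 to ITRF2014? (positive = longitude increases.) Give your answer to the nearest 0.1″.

Δλ = 9.2″

At latitude 46.019°, cos φ = 0.694420.
1° of longitude at this latitude = 111.3 × cos φ = 77.29 km, so Δλ = 197.0 / 77288.9 = 0.0025489° = 9.176″.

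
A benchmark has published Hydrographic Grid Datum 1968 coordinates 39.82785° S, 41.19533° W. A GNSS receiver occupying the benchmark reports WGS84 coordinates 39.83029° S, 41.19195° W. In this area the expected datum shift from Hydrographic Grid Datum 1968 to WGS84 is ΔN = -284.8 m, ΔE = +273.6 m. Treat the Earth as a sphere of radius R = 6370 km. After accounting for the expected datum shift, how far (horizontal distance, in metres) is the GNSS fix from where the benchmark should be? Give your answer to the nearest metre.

20 m

Observed coordinate differences: Δφ = -0.00244°, Δλ = +0.00338°.
Converting to metres (1° lat = 111177 m, cos φ = 0.767972): observed ΔN = -271.3 m, observed ΔE = 288.6 m.
Subtracting the expected shift leaves a residual of -271.3 − (-284.8) = 13.5 m north and 288.6 − (273.6) = 15.0 m east.
Residual distance = √(13.5² + 15.0²) = 20.2 m.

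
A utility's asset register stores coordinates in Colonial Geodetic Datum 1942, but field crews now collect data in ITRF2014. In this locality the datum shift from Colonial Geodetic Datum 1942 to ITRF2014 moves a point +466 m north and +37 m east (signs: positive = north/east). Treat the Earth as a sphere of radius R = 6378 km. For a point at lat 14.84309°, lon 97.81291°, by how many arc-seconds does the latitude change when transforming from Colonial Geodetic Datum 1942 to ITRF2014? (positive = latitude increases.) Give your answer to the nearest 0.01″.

Δφ = 15.07″

On a sphere of radius R, 1 rad of latitude = R, so Δφ = ΔN / R = 466.0 / 6378000 = 7.3064e-05 rad = 15.070″.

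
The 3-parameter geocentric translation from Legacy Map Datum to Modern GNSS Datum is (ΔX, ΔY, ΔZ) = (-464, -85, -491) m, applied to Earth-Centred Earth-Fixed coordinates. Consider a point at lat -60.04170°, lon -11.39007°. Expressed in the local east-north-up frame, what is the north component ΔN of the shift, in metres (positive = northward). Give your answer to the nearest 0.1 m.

ΔN = -624.7 m

The local north axis is (−sin φ cos λ, −sin φ sin λ, cos φ), giving ΔN = -394.087 + 14.544 − 245.190 = -624.73 m.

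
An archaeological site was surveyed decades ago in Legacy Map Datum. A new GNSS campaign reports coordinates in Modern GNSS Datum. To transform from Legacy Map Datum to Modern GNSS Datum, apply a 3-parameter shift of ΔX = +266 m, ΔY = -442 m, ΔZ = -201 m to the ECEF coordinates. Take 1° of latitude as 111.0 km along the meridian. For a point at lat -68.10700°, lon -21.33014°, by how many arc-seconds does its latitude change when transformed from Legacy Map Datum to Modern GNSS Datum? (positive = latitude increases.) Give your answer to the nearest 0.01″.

Δφ = 9.86″

sin φ = -0.927882, cos φ = 0.372874, sin λ = -0.363741, cos λ = 0.931500.
North component: ΔN = −sin φ cos λ·ΔX − sin φ sin λ·ΔY + cos φ·ΔZ = −(-0.927882)(0.931500)(266) − (-0.927882)(-0.363741)(-442) + (0.372874)(-201) = 304.14 m.
1° of latitude spans 111000 m, so Δφ = 304.14 / 111000 × 3600 = 9.864″.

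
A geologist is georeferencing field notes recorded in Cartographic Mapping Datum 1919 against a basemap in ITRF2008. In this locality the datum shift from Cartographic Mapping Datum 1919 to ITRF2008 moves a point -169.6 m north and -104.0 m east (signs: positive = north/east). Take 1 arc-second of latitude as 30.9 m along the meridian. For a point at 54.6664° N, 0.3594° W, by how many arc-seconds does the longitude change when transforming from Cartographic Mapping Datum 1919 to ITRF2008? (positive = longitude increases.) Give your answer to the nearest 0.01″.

At latitude 54.6664°, cos φ = 0.578336.
1″ of longitude at this latitude = 30.90 × cos φ = 17.8706 m, so Δλ = -104.0 / 17.8706 = -5.820″.

Δλ = -5.82″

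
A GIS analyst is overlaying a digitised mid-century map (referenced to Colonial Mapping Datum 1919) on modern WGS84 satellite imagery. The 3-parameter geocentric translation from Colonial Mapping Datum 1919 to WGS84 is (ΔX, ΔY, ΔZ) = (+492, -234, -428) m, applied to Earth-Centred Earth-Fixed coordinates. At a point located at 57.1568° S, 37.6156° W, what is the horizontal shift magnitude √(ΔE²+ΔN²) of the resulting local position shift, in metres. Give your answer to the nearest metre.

At φ = -57.1568°, λ = -37.6156°: sin φ = -0.840158, cos φ = 0.542342, sin λ = -0.610361, cos λ = 0.792123.
ΔE = −sin λ·ΔX + cos λ·ΔY = −(-0.610361)·(492) + (0.792123)·(-234) = 114.94 m.
ΔN = −sin φ cos λ·ΔX − sin φ sin λ·ΔY + cos φ·ΔZ = −(-0.840158)(0.792123)(492) − (-0.840158)(-0.610361)(-234) + (0.542342)(-428) = 215.30 m.
Horizontal magnitude = √(ΔE² + ΔN²) = √(114.94² + 215.30²) = 244.06 m.

244 m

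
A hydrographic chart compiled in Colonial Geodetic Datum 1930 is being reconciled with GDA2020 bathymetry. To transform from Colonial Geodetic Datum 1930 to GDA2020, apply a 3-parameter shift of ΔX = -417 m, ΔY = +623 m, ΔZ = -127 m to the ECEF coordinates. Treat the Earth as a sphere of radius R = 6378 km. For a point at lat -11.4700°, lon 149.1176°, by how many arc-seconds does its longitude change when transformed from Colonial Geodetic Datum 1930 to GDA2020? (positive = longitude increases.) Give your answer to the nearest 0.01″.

Δλ = -10.58″

sin φ = -0.198855, cos φ = 0.980029, sin λ = 0.513278, cos λ = -0.858223.
East component: ΔE = −sin λ·ΔX + cos λ·ΔY = −(0.513278)(-417) + (-0.858223)(623) = -320.64 m.
1° of latitude spans πR/180 = 111317 m; at latitude φ, 1° of longitude spans that × cos φ = 109094.0 m, so Δλ = -320.64 / 109094.0 × 3600 = -10.581″.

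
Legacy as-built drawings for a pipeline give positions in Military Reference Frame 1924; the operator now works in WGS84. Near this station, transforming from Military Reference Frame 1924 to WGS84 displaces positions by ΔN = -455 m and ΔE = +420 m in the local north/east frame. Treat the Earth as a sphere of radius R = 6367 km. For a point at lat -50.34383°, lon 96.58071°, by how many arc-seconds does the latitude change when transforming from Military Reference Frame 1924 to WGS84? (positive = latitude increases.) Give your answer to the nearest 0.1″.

On a sphere of radius R, 1 rad of latitude = R, so Δφ = ΔN / R = -455.0 / 6367000 = -7.1462e-05 rad = -14.740″.

Δφ = -14.7″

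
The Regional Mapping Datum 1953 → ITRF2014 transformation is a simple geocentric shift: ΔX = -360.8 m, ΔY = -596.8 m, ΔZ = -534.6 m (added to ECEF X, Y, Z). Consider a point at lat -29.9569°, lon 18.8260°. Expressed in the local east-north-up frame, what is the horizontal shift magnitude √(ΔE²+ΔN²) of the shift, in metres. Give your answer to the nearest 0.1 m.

856.6 m

The local east axis at (φ, λ) is (−sin λ, cos λ, 0), so ΔE = −sin(18.8260°)·(-360.8) + cos(18.8260°)·(-596.8) = -448.44 m.
The local north axis is (−sin φ cos λ, −sin φ sin λ, cos φ), giving ΔN = -170.527 − 96.167 − 463.178 = -729.87 m.
Horizontal magnitude = √(ΔE² + ΔN²) = √((-448.44)² + (-729.87)²) = 856.63 m.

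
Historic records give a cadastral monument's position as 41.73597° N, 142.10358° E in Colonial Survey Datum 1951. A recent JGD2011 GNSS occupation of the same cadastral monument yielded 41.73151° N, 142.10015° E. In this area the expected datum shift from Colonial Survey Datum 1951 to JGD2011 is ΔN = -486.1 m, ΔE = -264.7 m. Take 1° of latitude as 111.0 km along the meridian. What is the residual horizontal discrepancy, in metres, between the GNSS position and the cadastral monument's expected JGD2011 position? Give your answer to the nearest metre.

21 m

Observed coordinate differences: Δφ = -0.00446°, Δλ = -0.00343°.
Converting to metres (1° lat = 111000 m, cos φ = 0.746220): observed ΔN = -495.1 m, observed ΔE = -284.1 m.
Subtracting the expected shift leaves a residual of -495.1 − (-486.1) = -9.0 m north and -284.1 − (-264.7) = -19.4 m east.
Residual distance = √((-9.0)² + (-19.4)²) = 21.4 m.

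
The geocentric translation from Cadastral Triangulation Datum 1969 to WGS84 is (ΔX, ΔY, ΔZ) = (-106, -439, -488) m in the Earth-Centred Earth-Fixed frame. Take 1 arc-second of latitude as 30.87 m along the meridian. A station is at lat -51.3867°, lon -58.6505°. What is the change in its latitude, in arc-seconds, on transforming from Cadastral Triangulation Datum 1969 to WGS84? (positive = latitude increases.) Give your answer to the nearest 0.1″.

sin φ = -0.781376, cos φ = 0.624061, sin λ = -0.854010, cos λ = 0.520257.
North component: ΔN = −sin φ cos λ·ΔX − sin φ sin λ·ΔY + cos φ·ΔZ = −(-0.781376)(0.520257)(-106) − (-0.781376)(-0.854010)(-439) + (0.624061)(-488) = -54.69 m.
1° of latitude spans 3600 × 30.87 = 111132 m, so Δφ = -54.69 / 111132 × 3600 = -1.772″.

Δφ = -1.8″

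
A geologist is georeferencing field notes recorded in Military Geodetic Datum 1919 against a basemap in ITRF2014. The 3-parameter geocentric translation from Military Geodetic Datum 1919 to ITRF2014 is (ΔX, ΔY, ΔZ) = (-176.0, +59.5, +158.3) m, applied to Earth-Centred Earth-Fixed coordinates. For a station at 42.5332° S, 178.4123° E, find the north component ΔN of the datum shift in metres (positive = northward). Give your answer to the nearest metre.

The local north axis is (−sin φ cos λ, −sin φ sin λ, cos φ), giving ΔN = 118.933 + 1.114 + 116.649 = 236.70 m.

ΔN = 237 m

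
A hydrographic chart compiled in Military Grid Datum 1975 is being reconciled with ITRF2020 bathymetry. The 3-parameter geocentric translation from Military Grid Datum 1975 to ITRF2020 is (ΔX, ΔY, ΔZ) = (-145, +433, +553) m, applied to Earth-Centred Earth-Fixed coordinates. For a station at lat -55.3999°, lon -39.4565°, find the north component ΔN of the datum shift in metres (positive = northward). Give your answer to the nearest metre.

The local north axis is (−sin φ cos λ, −sin φ sin λ, cos φ), giving ΔN = -92.155 − 226.501 + 314.018 = -4.64 m.

ΔN = -5 m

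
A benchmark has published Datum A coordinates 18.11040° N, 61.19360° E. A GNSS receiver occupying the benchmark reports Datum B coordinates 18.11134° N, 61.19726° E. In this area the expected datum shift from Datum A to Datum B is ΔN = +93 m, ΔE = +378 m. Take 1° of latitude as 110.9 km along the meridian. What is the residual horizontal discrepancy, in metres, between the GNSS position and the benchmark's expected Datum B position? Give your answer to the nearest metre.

14 m

Observed coordinate differences: Δφ = +0.00094°, Δλ = +0.00366°.
Converting to metres (1° lat = 110900 m, cos φ = 0.950459): observed ΔN = 104.2 m, observed ΔE = 385.8 m.
Subtracting the expected shift leaves a residual of 104.2 − (93) = 11.2 m north and 385.8 − (378) = 7.8 m east.
Residual distance = √(11.2² + 7.8²) = 13.7 m.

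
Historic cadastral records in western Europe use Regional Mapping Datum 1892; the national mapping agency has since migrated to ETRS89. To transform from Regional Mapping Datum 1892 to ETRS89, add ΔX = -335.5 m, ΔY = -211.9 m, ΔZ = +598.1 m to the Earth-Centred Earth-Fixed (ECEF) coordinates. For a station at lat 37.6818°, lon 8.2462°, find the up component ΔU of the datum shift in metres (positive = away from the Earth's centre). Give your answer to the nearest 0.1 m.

ΔU = 78.8 m

The local up (radial) axis is (cos φ cos λ, cos φ sin λ, sin φ), giving ΔU = -262.775 − 24.053 + 365.604 = 78.78 m.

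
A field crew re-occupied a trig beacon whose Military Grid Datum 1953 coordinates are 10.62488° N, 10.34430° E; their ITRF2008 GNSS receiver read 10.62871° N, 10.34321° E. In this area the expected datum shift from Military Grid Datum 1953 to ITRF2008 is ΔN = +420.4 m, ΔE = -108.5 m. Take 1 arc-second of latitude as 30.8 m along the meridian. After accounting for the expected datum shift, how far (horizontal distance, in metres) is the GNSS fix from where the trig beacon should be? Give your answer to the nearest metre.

11 m

Observed coordinate differences: Δφ = +0.00383°, Δλ = -0.00109°.
Converting to metres (1° lat = 110880 m, cos φ = 0.982855): observed ΔN = 424.7 m, observed ΔE = -118.8 m.
Subtracting the expected shift leaves a residual of 424.7 − (420.4) = 4.3 m north and -118.8 − (-108.5) = -10.3 m east.
Residual distance = √(4.3² + (-10.3)²) = 11.1 m.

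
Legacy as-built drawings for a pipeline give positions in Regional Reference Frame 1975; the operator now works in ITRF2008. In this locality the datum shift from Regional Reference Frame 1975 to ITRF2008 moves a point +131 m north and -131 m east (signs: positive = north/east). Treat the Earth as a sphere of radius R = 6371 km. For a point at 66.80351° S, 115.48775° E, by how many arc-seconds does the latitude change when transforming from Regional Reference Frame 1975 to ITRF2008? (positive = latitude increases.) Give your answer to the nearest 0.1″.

On a sphere of radius R, 1 rad of latitude = R, so Δφ = ΔN / R = 131.0 / 6371000 = 2.0562e-05 rad = 4.241″.

Δφ = 4.2″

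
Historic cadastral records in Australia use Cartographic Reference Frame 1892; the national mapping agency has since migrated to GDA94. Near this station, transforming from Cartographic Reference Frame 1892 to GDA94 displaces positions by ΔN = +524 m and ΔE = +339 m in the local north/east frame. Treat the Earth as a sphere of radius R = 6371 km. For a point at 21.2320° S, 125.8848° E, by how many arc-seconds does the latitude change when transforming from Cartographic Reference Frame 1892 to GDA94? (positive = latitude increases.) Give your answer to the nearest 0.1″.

Δφ = 17.0″

On a sphere of radius R, 1 rad of latitude = R, so Δφ = ΔN / R = 524.0 / 6371000 = 8.2248e-05 rad = 16.965″.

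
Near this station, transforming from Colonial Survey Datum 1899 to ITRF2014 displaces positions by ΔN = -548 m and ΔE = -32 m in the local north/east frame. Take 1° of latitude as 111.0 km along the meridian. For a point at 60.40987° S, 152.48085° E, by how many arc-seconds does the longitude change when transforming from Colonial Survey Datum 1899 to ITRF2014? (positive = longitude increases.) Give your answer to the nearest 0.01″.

Δλ = -2.10″

At latitude -60.40987°, cos φ = 0.493792.
1° of longitude at this latitude = 111.0 × cos φ = 54.81 km, so Δλ = -32.0 / 54810.9 = -0.0005838° = -2.102″.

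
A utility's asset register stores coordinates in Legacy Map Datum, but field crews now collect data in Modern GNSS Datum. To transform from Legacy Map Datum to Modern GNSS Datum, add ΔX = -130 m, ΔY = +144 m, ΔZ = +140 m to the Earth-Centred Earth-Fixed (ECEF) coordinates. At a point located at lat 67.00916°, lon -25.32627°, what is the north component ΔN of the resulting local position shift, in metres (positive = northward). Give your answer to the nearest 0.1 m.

At φ = 67.00916°, λ = -25.32627°: sin φ = 0.920567, cos φ = 0.390584, sin λ = -0.427772, cos λ = 0.903887.
ΔN = −sin φ cos λ·ΔX − sin φ sin λ·ΔY + cos φ·ΔZ = −(0.920567)(0.903887)(-130) − (0.920567)(-0.427772)(144) + (0.390584)(140) = 219.56 m.

ΔN = 219.6 m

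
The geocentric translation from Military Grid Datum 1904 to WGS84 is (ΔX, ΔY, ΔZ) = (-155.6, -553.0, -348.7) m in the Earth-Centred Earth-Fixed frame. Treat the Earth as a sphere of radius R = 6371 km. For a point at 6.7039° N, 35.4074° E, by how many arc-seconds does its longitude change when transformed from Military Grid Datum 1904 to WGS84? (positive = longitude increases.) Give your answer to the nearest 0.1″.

sin φ = 0.116738, cos φ = 0.993163, sin λ = 0.579386, cos λ = 0.815053.
East component: ΔE = −sin λ·ΔX + cos λ·ΔY = −(0.579386)(-155.6) + (0.815053)(-553.0) = -360.57 m.
1° of latitude spans πR/180 = 111195 m; at latitude φ, 1° of longitude spans that × cos φ = 110434.7 m, so Δλ = -360.57 / 110434.7 × 3600 = -11.754″.

Δλ = -11.8″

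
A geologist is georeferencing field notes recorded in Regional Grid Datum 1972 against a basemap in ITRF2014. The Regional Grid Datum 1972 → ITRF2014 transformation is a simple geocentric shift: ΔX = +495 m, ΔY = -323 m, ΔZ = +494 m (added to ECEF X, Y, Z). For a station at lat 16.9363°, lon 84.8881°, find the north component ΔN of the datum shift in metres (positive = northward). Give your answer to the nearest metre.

ΔN = 553 m

At φ = 16.9363°, λ = 84.8881°: sin φ = 0.291308, cos φ = 0.956629, sin λ = 0.996023, cos λ = 0.089101.
ΔN = −sin φ cos λ·ΔX − sin φ sin λ·ΔY + cos φ·ΔZ = −(0.291308)(0.089101)(495) − (0.291308)(0.996023)(-323) + (0.956629)(494) = 553.45 m.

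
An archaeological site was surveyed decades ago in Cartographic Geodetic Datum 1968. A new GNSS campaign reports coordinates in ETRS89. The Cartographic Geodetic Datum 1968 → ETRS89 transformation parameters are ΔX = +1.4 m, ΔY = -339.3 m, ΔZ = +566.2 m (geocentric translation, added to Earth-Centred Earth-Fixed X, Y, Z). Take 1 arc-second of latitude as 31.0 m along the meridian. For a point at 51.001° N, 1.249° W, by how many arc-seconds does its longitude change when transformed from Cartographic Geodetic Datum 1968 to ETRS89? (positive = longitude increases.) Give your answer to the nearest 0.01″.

sin φ = 0.777157, cos φ = 0.629307, sin λ = -0.021797, cos λ = 0.999762.
East component: ΔE = −sin λ·ΔX + cos λ·ΔY = −(-0.021797)(1.4) + (0.999762)(-339.3) = -339.19 m.
1° of latitude spans 3600 × 31.00 = 111600 m; at latitude φ, 1° of longitude spans that × cos φ = 70230.6 m, so Δλ = -339.19 / 70230.6 × 3600 = -17.387″.

Δλ = -17.39″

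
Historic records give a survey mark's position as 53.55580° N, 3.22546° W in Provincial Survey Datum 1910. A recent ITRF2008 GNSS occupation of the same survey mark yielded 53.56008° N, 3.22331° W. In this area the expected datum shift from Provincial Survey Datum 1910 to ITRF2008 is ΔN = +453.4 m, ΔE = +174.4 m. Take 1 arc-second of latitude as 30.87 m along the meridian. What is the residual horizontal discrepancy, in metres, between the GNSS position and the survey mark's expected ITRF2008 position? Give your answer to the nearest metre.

39 m

Observed coordinate differences: Δφ = +0.00428°, Δλ = +0.00215°.
Converting to metres (1° lat = 111132 m, cos φ = 0.594040): observed ΔN = 475.6 m, observed ΔE = 141.9 m.
Subtracting the expected shift leaves a residual of 475.6 − (453.4) = 22.2 m north and 141.9 − (174.4) = -32.5 m east.
Residual distance = √(22.2² + (-32.5)²) = 39.4 m.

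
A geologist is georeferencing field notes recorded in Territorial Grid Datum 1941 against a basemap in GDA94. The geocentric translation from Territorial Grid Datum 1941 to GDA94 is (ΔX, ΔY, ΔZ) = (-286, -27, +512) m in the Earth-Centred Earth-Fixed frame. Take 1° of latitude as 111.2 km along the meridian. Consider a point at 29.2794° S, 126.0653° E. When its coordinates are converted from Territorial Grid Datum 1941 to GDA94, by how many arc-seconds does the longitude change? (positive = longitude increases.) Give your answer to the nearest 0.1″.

sin φ = -0.489069, cos φ = 0.872245, sin λ = 0.808347, cos λ = -0.588707.
East component: ΔE = −sin λ·ΔX + cos λ·ΔY = −(0.808347)(-286) + (-0.588707)(-27) = 247.08 m.
1° of latitude spans 111200 m; at latitude φ, 1° of longitude spans that × cos φ = 96993.7 m, so Δλ = 247.08 / 96993.7 × 3600 = 9.171″.

Δλ = 9.2″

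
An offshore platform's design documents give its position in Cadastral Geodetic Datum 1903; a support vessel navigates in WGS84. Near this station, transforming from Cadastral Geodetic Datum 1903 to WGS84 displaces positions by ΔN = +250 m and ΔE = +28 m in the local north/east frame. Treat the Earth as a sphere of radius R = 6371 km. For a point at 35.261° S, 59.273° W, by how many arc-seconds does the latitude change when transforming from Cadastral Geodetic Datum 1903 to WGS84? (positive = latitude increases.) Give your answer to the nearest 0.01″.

Δφ = 8.09″

On a sphere of radius R, 1 rad of latitude = R, so Δφ = ΔN / R = 250.0 / 6371000 = 3.9240e-05 rad = 8.094″.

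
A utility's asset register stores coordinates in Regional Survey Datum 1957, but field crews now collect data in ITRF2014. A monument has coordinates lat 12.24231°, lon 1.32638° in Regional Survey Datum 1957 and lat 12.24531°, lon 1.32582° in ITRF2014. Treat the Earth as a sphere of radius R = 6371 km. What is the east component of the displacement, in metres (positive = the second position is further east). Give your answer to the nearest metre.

ΔE = -61 m

Δφ = 12.24531° − 12.24231° = +0.00300°; Δλ = 1.32582° − 1.32638° = -0.00056°.
1° along a meridian = πR/180 = 111195 m.
ΔN = Δφ × 111195 = 333.6 m; ΔE = Δλ × 111195 × cos(12.24231°) = -0.00056 × 111195 × 0.977260 = -60.9 m.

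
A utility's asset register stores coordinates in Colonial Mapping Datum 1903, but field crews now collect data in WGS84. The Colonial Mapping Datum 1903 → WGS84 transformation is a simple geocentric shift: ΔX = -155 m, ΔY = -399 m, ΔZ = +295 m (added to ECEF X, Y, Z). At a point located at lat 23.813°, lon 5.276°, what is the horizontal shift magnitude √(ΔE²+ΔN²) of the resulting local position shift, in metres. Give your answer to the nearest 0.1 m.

At φ = 23.813°, λ = 5.276°: sin φ = 0.403753, cos φ = 0.914868, sin λ = 0.091953, cos λ = 0.995763.
ΔE = −sin λ·ΔX + cos λ·ΔY = −(0.091953)·(-155) + (0.995763)·(-399) = -383.06 m.
ΔN = −sin φ cos λ·ΔX − sin φ sin λ·ΔY + cos φ·ΔZ = −(0.403753)(0.995763)(-155) − (0.403753)(0.091953)(-399) + (0.914868)(295) = 347.02 m.
Horizontal magnitude = √(ΔE² + ΔN²) = √((-383.06)² + 347.02²) = 516.87 m.

516.9 m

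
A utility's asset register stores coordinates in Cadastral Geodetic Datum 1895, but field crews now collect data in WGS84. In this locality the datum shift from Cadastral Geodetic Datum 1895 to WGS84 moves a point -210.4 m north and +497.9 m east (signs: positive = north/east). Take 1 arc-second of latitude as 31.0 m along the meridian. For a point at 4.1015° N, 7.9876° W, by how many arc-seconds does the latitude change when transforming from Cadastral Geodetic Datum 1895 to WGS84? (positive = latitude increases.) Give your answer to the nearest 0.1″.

1″ of latitude = 31.00 m, so Δφ = -210.4 / 31.00 = -6.787″.

Δφ = -6.8″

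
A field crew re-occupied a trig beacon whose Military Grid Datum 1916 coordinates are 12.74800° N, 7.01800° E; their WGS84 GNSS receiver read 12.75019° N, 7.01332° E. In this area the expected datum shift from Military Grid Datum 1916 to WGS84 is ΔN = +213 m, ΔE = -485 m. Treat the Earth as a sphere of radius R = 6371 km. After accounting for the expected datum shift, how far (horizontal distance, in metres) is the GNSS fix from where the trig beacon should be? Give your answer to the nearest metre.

38 m

Observed coordinate differences: Δφ = +0.00219°, Δλ = -0.00468°.
Converting to metres (1° lat = 111195 m, cos φ = 0.975350): observed ΔN = 243.5 m, observed ΔE = -507.6 m.
Subtracting the expected shift leaves a residual of 243.5 − (213) = 30.5 m north and -507.6 − (-485) = -22.6 m east.
Residual distance = √(30.5² + (-22.6)²) = 38.0 m.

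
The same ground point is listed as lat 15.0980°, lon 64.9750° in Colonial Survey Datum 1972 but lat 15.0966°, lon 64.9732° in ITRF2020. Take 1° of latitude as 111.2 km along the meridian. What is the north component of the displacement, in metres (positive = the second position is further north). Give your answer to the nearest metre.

ΔN = -156 m

Δφ = 15.0966° − 15.0980° = -0.0014°; Δλ = 64.9732° − 64.9750° = -0.0018°.
ΔN = Δφ × 111200 = -155.7 m; ΔE = Δλ × 111200 × cos(15.0980°) = -0.0018 × 111200 × 0.965482 = -193.3 m.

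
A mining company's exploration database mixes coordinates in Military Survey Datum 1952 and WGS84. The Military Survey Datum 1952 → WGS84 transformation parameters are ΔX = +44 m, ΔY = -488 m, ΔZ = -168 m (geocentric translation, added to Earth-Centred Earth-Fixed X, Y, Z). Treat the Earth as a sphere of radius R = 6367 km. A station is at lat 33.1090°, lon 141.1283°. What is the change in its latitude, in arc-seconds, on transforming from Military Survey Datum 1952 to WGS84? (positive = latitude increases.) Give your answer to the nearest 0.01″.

sin φ = 0.546234, cos φ = 0.837633, sin λ = 0.627579, cos λ = -0.778553.
North component: ΔN = −sin φ cos λ·ΔX − sin φ sin λ·ΔY + cos φ·ΔZ = −(0.546234)(-0.778553)(44) − (0.546234)(0.627579)(-488) + (0.837633)(-168) = 45.28 m.
1° of latitude spans πR/180 = 111125 m, so Δφ = 45.28 / 111125 × 3600 = 1.467″.

Δφ = 1.47″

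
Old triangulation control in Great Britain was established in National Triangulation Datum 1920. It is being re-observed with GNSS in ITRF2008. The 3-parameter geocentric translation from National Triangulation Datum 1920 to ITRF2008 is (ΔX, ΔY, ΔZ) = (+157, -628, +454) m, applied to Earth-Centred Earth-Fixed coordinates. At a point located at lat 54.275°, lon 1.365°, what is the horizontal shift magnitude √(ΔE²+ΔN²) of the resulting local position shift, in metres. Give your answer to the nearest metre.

The local east axis at (φ, λ) is (−sin λ, cos λ, 0), so ΔE = −sin(1.365°)·157 + cos(1.365°)·(-628) = -631.56 m.
The local north axis is (−sin φ cos λ, −sin φ sin λ, cos φ), giving ΔN = -127.421 + 12.145 + 265.089 = 149.81 m.
Horizontal magnitude = √(ΔE² + ΔN²) = √((-631.56)² + 149.81²) = 649.09 m.

649 m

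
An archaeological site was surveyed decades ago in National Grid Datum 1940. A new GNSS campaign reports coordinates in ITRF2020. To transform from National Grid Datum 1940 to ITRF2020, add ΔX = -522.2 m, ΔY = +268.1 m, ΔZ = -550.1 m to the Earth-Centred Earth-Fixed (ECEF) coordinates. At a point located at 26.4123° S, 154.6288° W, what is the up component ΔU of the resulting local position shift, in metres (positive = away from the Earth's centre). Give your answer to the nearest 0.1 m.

ΔU = 564.4 m

The local up (radial) axis is (cos φ cos λ, cos φ sin λ, sin φ), giving ΔU = 422.582 − 102.885 + 244.700 = 564.40 m.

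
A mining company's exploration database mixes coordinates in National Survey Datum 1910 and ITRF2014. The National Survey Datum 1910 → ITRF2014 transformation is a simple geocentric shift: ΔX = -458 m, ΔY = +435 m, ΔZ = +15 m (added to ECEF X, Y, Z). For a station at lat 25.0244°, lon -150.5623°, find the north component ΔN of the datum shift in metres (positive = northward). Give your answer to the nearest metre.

ΔN = -65 m

The local north axis is (−sin φ cos λ, −sin φ sin λ, cos φ), giving ΔN = -168.723 + 90.435 + 13.592 = -64.70 m.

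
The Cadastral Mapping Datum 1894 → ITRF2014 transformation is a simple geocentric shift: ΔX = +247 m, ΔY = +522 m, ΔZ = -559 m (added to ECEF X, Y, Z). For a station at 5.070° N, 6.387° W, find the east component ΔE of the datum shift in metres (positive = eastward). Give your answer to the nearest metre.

The local east axis at (φ, λ) is (−sin λ, cos λ, 0), so ΔE = −sin(-6.387°)·247 + cos(-6.387°)·522 = 546.24 m.

ΔE = 546 m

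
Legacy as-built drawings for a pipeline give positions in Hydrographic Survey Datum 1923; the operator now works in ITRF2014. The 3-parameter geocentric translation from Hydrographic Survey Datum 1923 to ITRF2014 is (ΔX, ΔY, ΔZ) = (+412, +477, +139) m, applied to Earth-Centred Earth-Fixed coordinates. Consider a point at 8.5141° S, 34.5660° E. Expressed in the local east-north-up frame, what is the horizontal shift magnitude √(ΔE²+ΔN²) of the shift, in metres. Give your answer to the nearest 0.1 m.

277.8 m

At φ = -8.5141°, λ = 34.5660°: sin φ = -0.148053, cos φ = 0.988979, sin λ = 0.567355, cos λ = 0.823473.
ΔE = −sin λ·ΔX + cos λ·ΔY = −(0.567355)·(412) + (0.823473)·(477) = 159.05 m.
ΔN = −sin φ cos λ·ΔX − sin φ sin λ·ΔY + cos φ·ΔZ = −(-0.148053)(0.823473)(412) − (-0.148053)(0.567355)(477) + (0.988979)(139) = 227.77 m.
Horizontal magnitude = √(ΔE² + ΔN²) = √(159.05² + 227.77²) = 277.80 m.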